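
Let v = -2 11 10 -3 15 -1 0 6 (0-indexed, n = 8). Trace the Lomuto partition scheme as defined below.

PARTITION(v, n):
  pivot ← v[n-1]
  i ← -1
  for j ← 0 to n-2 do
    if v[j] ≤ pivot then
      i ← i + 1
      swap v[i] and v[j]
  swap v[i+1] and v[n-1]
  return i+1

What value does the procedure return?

4

pivot=6, i=-1
j=0: -2≤6, i=0, swap(0,0) ⇒ -2 11 10 -3 15 -1 0 6
j=1: 11>6, skip
j=2: 10>6, skip
j=3: -3≤6, i=1, swap(1,3) ⇒ -2 -3 10 11 15 -1 0 6
j=4: 15>6, skip
j=5: -1≤6, i=2, swap(2,5) ⇒ -2 -3 -1 11 15 10 0 6
j=6: 0≤6, i=3, swap(3,6) ⇒ -2 -3 -1 0 15 10 11 6
swap(4,7) ⇒ -2 -3 -1 0 6 10 11 15; return 4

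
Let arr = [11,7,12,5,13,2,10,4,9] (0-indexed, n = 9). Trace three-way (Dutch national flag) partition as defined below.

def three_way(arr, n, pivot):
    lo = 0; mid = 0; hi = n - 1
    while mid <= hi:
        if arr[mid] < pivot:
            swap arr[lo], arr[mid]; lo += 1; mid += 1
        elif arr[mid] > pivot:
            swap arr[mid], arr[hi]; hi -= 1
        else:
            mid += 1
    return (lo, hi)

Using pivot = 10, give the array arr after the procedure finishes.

pivot = 10; lo=0, mid=0, hi=8
arr[mid]=11>10: swap arr[0],arr[8]; hi=7 → [9,7,12,5,13,2,10,4,11]
arr[mid]=9<10: swap arr[0],arr[0]; lo=1,mid=1 → [9,7,12,5,13,2,10,4,11]
arr[mid]=7<10: swap arr[1],arr[1]; lo=2,mid=2 → [9,7,12,5,13,2,10,4,11]
arr[mid]=12>10: swap arr[2],arr[7]; hi=6 → [9,7,4,5,13,2,10,12,11]
arr[mid]=4<10: swap arr[2],arr[2]; lo=3,mid=3 → [9,7,4,5,13,2,10,12,11]
arr[mid]=5<10: swap arr[3],arr[3]; lo=4,mid=4 → [9,7,4,5,13,2,10,12,11]
arr[mid]=13>10: swap arr[4],arr[6]; hi=5 → [9,7,4,5,10,2,13,12,11]
arr[mid]=10=10: mid=5
arr[mid]=2<10: swap arr[4],arr[5]; lo=5,mid=6 → [9,7,4,5,2,10,13,12,11]
end: lo=5, hi=5; arr = [9,7,4,5,2,10,13,12,11]

[9,7,4,5,2,10,13,12,11]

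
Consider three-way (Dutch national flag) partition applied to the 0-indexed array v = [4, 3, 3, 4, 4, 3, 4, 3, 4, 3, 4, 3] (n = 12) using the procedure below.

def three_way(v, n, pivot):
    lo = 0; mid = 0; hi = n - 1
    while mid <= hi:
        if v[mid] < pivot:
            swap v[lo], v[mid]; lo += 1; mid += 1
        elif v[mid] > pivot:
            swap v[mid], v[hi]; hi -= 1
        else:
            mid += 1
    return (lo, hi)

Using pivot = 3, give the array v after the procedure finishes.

lo=0 mid=0 hi=11
4>3: swap(0,11), hi=10 ⇒ [3, 3, 3, 4, 4, 3, 4, 3, 4, 3, 4, 4]
3=3: mid=1
3=3: mid=2
3=3: mid=3
4>3: swap(3,10), hi=9 ⇒ [3, 3, 3, 4, 4, 3, 4, 3, 4, 3, 4, 4]
4>3: swap(3,9), hi=8 ⇒ [3, 3, 3, 3, 4, 3, 4, 3, 4, 4, 4, 4]
3=3: mid=4
4>3: swap(4,8), hi=7 ⇒ [3, 3, 3, 3, 4, 3, 4, 3, 4, 4, 4, 4]
4>3: swap(4,7), hi=6 ⇒ [3, 3, 3, 3, 3, 3, 4, 4, 4, 4, 4, 4]
3=3: mid=5
3=3: mid=6
4>3: swap(6,6), hi=5 ⇒ [3, 3, 3, 3, 3, 3, 4, 4, 4, 4, 4, 4]
done. lo=0 hi=5; v=[3, 3, 3, 3, 3, 3, 4, 4, 4, 4, 4, 4]

[3, 3, 3, 3, 3, 3, 4, 4, 4, 4, 4, 4]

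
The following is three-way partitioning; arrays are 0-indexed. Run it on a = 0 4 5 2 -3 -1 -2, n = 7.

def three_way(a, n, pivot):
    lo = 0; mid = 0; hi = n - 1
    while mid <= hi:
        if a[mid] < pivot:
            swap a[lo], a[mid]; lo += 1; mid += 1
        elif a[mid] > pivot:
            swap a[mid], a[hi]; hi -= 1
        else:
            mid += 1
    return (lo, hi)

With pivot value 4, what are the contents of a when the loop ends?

lo=0 mid=0 hi=6
0<4: swap(0,0), lo=1 mid=1 ⇒ 0 4 5 2 -3 -1 -2
4=4: mid=2
5>4: swap(2,6), hi=5 ⇒ 0 4 -2 2 -3 -1 5
-2<4: swap(1,2), lo=2 mid=3 ⇒ 0 -2 4 2 -3 -1 5
2<4: swap(2,3), lo=3 mid=4 ⇒ 0 -2 2 4 -3 -1 5
-3<4: swap(3,4), lo=4 mid=5 ⇒ 0 -2 2 -3 4 -1 5
-1<4: swap(4,5), lo=5 mid=6 ⇒ 0 -2 2 -3 -1 4 5
done. lo=5 hi=5; a=0 -2 2 -3 -1 4 5

0 -2 2 -3 -1 4 5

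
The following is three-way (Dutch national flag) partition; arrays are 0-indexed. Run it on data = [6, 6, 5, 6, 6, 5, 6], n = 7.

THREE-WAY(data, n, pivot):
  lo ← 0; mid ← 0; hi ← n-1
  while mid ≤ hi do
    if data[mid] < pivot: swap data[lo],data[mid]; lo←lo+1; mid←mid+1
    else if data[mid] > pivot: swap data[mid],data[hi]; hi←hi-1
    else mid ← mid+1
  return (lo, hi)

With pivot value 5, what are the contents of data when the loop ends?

pivot = 5; lo=0, mid=0, hi=6
data[mid]=6>5: swap data[0],data[6]; hi=5 → [6, 6, 5, 6, 6, 5, 6]
data[mid]=6>5: swap data[0],data[5]; hi=4 → [5, 6, 5, 6, 6, 6, 6]
data[mid]=5=5: mid=1
data[mid]=6>5: swap data[1],data[4]; hi=3 → [5, 6, 5, 6, 6, 6, 6]
data[mid]=6>5: swap data[1],data[3]; hi=2 → [5, 6, 5, 6, 6, 6, 6]
data[mid]=6>5: swap data[1],data[2]; hi=1 → [5, 5, 6, 6, 6, 6, 6]
data[mid]=5=5: mid=2
end: lo=0, hi=1; data = [5, 5, 6, 6, 6, 6, 6]

[5, 5, 6, 6, 6, 6, 6]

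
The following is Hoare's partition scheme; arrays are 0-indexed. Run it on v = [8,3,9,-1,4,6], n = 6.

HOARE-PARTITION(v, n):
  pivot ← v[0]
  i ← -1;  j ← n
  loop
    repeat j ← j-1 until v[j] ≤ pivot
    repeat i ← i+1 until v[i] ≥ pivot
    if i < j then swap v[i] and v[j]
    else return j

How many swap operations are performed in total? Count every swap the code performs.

2

pivot = v[0] = 8; i = -1, j = 6
j→5 (v[5]=6≤8), i→0 (v[0]=8≥8); i<j, swap → [6,3,9,-1,4,8]
j→4 (v[4]=4≤8), i→2 (v[2]=9≥8); i<j, swap → [6,3,4,-1,9,8]
j→3, i→4; i≥j, return j=3. v = [6,3,4,-1,9,8]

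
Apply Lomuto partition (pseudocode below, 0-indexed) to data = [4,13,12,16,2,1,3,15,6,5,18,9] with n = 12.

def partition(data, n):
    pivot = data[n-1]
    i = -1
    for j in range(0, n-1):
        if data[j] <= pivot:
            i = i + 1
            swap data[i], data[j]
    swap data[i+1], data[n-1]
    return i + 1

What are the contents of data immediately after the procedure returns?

[4,2,1,3,6,5,9,15,13,12,18,16]

pivot=9, i=-1
j=0: 4≤9, i=0, swap(0,0) ⇒ [4,13,12,16,2,1,3,15,6,5,18,9]
j=1: 13>9, skip
j=2: 12>9, skip
j=3: 16>9, skip
j=4: 2≤9, i=1, swap(1,4) ⇒ [4,2,12,16,13,1,3,15,6,5,18,9]
j=5: 1≤9, i=2, swap(2,5) ⇒ [4,2,1,16,13,12,3,15,6,5,18,9]
j=6: 3≤9, i=3, swap(3,6) ⇒ [4,2,1,3,13,12,16,15,6,5,18,9]
j=7: 15>9, skip
j=8: 6≤9, i=4, swap(4,8) ⇒ [4,2,1,3,6,12,16,15,13,5,18,9]
j=9: 5≤9, i=5, swap(5,9) ⇒ [4,2,1,3,6,5,16,15,13,12,18,9]
j=10: 18>9, skip
swap(6,11) ⇒ [4,2,1,3,6,5,9,15,13,12,18,16]; return 6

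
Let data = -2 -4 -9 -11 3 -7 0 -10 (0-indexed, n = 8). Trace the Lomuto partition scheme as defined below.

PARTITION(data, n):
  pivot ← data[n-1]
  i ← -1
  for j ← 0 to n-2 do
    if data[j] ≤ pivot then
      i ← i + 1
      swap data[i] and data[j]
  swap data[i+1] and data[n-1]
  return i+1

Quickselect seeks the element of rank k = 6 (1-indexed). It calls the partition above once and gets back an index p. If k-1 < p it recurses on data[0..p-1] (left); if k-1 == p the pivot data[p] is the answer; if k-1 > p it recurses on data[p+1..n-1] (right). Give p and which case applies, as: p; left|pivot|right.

1; right

pivot = data[7] = -10; i = -1
j=0: data[0]=-2 > -10 → no swap
j=1: data[1]=-4 > -10 → no swap
j=2: data[2]=-9 > -10 → no swap
j=3: data[3]=-11 ≤ -10 → i=0, swap data[0],data[3] → -11 -4 -9 -2 3 -7 0 -10
j=4: data[4]=3 > -10 → no swap
j=5: data[5]=-7 > -10 → no swap
j=6: data[6]=0 > -10 → no swap
final swap data[1],data[7] → -11 -10 -9 -2 3 -7 0 -4; return 1
p = 1; k-1 = 5 > 1 ⇒ right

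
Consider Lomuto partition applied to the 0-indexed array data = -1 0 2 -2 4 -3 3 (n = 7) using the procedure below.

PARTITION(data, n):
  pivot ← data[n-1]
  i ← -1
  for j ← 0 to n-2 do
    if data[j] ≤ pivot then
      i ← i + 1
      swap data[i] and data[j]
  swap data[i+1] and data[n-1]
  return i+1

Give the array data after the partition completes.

-1 0 2 -2 -3 3 4

pivot=3, i=-1
j=0: -1≤3, i=0, swap(0,0) ⇒ -1 0 2 -2 4 -3 3
j=1: 0≤3, i=1, swap(1,1) ⇒ -1 0 2 -2 4 -3 3
j=2: 2≤3, i=2, swap(2,2) ⇒ -1 0 2 -2 4 -3 3
j=3: -2≤3, i=3, swap(3,3) ⇒ -1 0 2 -2 4 -3 3
j=4: 4>3, skip
j=5: -3≤3, i=4, swap(4,5) ⇒ -1 0 2 -2 -3 4 3
swap(5,6) ⇒ -1 0 2 -2 -3 3 4; return 5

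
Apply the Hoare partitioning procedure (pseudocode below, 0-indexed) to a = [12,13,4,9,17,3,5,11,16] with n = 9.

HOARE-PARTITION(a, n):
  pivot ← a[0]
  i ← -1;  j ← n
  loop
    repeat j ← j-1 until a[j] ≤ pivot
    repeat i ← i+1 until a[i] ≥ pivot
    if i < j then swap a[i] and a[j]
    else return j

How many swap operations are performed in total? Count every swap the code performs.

3

pivot=12
j stops at 7 (11), i stops at 0 (12); swap ⇒ [11,13,4,9,17,3,5,12,16]
j stops at 6 (5), i stops at 1 (13); swap ⇒ [11,5,4,9,17,3,13,12,16]
j stops at 5 (3), i stops at 4 (17); swap ⇒ [11,5,4,9,3,17,13,12,16]
j stops at 4, i stops at 5; i≥j ⇒ return 4. a=[11,5,4,9,3,17,13,12,16]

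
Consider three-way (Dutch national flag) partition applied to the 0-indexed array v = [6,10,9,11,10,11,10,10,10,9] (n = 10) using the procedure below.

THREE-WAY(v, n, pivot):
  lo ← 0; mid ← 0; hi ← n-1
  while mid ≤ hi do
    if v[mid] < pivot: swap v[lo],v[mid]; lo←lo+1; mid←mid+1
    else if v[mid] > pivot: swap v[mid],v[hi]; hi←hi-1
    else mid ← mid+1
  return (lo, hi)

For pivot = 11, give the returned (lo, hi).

(8, 9)

pivot = 11; lo=0, mid=0, hi=9
v[mid]=6<11: swap v[0],v[0]; lo=1,mid=1 → [6,10,9,11,10,11,10,10,10,9]
v[mid]=10<11: swap v[1],v[1]; lo=2,mid=2 → [6,10,9,11,10,11,10,10,10,9]
v[mid]=9<11: swap v[2],v[2]; lo=3,mid=3 → [6,10,9,11,10,11,10,10,10,9]
v[mid]=11=11: mid=4
v[mid]=10<11: swap v[3],v[4]; lo=4,mid=5 → [6,10,9,10,11,11,10,10,10,9]
v[mid]=11=11: mid=6
v[mid]=10<11: swap v[4],v[6]; lo=5,mid=7 → [6,10,9,10,10,11,11,10,10,9]
v[mid]=10<11: swap v[5],v[7]; lo=6,mid=8 → [6,10,9,10,10,10,11,11,10,9]
v[mid]=10<11: swap v[6],v[8]; lo=7,mid=9 → [6,10,9,10,10,10,10,11,11,9]
v[mid]=9<11: swap v[7],v[9]; lo=8,mid=10 → [6,10,9,10,10,10,10,9,11,11]
end: lo=8, hi=9; v = [6,10,9,10,10,10,10,9,11,11]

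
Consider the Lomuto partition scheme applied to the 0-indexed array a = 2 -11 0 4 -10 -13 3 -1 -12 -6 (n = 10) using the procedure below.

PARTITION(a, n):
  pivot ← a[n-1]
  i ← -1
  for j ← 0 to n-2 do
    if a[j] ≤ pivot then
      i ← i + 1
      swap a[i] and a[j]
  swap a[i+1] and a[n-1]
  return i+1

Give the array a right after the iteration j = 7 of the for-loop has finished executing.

-11 -10 -13 4 2 0 3 -1 -12 -6

pivot=-6, i=-1
j=0: 2>-6, skip
j=1: -11≤-6, i=0, swap(0,1) ⇒ -11 2 0 4 -10 -13 3 -1 -12 -6
j=2: 0>-6, skip
j=3: 4>-6, skip
j=4: -10≤-6, i=1, swap(1,4) ⇒ -11 -10 0 4 2 -13 3 -1 -12 -6
j=5: -13≤-6, i=2, swap(2,5) ⇒ -11 -10 -13 4 2 0 3 -1 -12 -6
j=6: 3>-6, skip
j=7: -1>-6, skip
(after j=7) a = -11 -10 -13 4 2 0 3 -1 -12 -6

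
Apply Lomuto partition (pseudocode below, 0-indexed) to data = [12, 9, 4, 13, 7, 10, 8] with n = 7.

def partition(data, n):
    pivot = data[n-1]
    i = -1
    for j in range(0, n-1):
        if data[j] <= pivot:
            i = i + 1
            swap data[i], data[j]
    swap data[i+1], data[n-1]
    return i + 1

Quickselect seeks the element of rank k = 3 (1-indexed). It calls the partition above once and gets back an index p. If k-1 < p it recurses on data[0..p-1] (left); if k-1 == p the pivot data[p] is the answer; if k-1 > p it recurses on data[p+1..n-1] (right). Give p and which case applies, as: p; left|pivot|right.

2; pivot

pivot=8, i=-1
j=0: 12>8, skip
j=1: 9>8, skip
j=2: 4≤8, i=0, swap(0,2) ⇒ [4, 9, 12, 13, 7, 10, 8]
j=3: 13>8, skip
j=4: 7≤8, i=1, swap(1,4) ⇒ [4, 7, 12, 13, 9, 10, 8]
j=5: 10>8, skip
swap(2,6) ⇒ [4, 7, 8, 13, 9, 10, 12]; return 2
p = 2; k-1 = 2 == 2 ⇒ pivot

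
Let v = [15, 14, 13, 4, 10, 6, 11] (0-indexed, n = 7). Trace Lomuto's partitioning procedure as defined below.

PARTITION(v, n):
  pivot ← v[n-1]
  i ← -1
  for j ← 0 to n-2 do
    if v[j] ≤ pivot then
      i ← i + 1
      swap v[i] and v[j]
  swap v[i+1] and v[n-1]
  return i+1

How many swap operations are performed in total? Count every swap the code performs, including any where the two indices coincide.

4

pivot = v[6] = 11; i = -1
j=0: v[0]=15 > 11 → no swap
j=1: v[1]=14 > 11 → no swap
j=2: v[2]=13 > 11 → no swap
j=3: v[3]=4 ≤ 11 → i=0, swap v[0],v[3] → [4, 14, 13, 15, 10, 6, 11]
j=4: v[4]=10 ≤ 11 → i=1, swap v[1],v[4] → [4, 10, 13, 15, 14, 6, 11]
j=5: v[5]=6 ≤ 11 → i=2, swap v[2],v[5] → [4, 10, 6, 15, 14, 13, 11]
final swap v[3],v[6] → [4, 10, 6, 11, 14, 13, 15]; return 3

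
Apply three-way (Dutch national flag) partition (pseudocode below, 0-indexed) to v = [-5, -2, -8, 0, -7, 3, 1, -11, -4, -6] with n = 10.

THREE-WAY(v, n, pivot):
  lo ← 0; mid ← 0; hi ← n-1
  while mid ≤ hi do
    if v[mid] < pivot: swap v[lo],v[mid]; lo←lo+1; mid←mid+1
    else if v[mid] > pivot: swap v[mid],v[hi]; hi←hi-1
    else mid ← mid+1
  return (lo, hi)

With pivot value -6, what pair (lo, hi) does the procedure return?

(3, 3)

pivot = -6; lo=0, mid=0, hi=9
v[mid]=-5>-6: swap v[0],v[9]; hi=8 → [-6, -2, -8, 0, -7, 3, 1, -11, -4, -5]
v[mid]=-6=-6: mid=1
v[mid]=-2>-6: swap v[1],v[8]; hi=7 → [-6, -4, -8, 0, -7, 3, 1, -11, -2, -5]
v[mid]=-4>-6: swap v[1],v[7]; hi=6 → [-6, -11, -8, 0, -7, 3, 1, -4, -2, -5]
v[mid]=-11<-6: swap v[0],v[1]; lo=1,mid=2 → [-11, -6, -8, 0, -7, 3, 1, -4, -2, -5]
v[mid]=-8<-6: swap v[1],v[2]; lo=2,mid=3 → [-11, -8, -6, 0, -7, 3, 1, -4, -2, -5]
v[mid]=0>-6: swap v[3],v[6]; hi=5 → [-11, -8, -6, 1, -7, 3, 0, -4, -2, -5]
v[mid]=1>-6: swap v[3],v[5]; hi=4 → [-11, -8, -6, 3, -7, 1, 0, -4, -2, -5]
v[mid]=3>-6: swap v[3],v[4]; hi=3 → [-11, -8, -6, -7, 3, 1, 0, -4, -2, -5]
v[mid]=-7<-6: swap v[2],v[3]; lo=3,mid=4 → [-11, -8, -7, -6, 3, 1, 0, -4, -2, -5]
end: lo=3, hi=3; v = [-11, -8, -7, -6, 3, 1, 0, -4, -2, -5]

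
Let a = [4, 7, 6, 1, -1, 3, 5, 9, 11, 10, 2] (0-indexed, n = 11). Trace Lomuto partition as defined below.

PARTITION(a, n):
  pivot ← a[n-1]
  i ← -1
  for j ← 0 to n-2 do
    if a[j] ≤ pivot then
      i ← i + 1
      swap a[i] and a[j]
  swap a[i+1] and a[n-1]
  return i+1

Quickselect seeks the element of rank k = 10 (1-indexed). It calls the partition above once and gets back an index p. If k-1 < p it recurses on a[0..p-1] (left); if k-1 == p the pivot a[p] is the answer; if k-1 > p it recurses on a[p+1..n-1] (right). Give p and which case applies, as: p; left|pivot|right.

2; right

pivot = a[10] = 2; i = -1
j=0: a[0]=4 > 2 → no swap
j=1: a[1]=7 > 2 → no swap
j=2: a[2]=6 > 2 → no swap
j=3: a[3]=1 ≤ 2 → i=0, swap a[0],a[3] → [1, 7, 6, 4, -1, 3, 5, 9, 11, 10, 2]
j=4: a[4]=-1 ≤ 2 → i=1, swap a[1],a[4] → [1, -1, 6, 4, 7, 3, 5, 9, 11, 10, 2]
j=5: a[5]=3 > 2 → no swap
j=6: a[6]=5 > 2 → no swap
j=7: a[7]=9 > 2 → no swap
j=8: a[8]=11 > 2 → no swap
j=9: a[9]=10 > 2 → no swap
final swap a[2],a[10] → [1, -1, 2, 4, 7, 3, 5, 9, 11, 10, 6]; return 2
p = 2; k-1 = 9 > 2 ⇒ right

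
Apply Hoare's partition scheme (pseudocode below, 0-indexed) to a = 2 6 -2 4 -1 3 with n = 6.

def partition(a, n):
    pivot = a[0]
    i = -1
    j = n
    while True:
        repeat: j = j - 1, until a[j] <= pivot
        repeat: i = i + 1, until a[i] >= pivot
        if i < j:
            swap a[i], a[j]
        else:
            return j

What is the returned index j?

1

pivot=2
j stops at 4 (-1), i stops at 0 (2); swap ⇒ -1 6 -2 4 2 3
j stops at 2 (-2), i stops at 1 (6); swap ⇒ -1 -2 6 4 2 3
j stops at 1, i stops at 2; i≥j ⇒ return 1. a=-1 -2 6 4 2 3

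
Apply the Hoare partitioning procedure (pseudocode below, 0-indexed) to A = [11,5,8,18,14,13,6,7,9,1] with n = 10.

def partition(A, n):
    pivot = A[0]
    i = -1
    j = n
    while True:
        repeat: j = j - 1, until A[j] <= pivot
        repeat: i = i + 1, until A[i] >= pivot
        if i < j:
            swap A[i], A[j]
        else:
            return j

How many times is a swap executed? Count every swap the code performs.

4

pivot = A[0] = 11; i = -1, j = 10
j→9 (A[9]=1≤11), i→0 (A[0]=11≥11); i<j, swap → [1,5,8,18,14,13,6,7,9,11]
j→8 (A[8]=9≤11), i→3 (A[3]=18≥11); i<j, swap → [1,5,8,9,14,13,6,7,18,11]
j→7 (A[7]=7≤11), i→4 (A[4]=14≥11); i<j, swap → [1,5,8,9,7,13,6,14,18,11]
j→6 (A[6]=6≤11), i→5 (A[5]=13≥11); i<j, swap → [1,5,8,9,7,6,13,14,18,11]
j→5, i→6; i≥j, return j=5. A = [1,5,8,9,7,6,13,14,18,11]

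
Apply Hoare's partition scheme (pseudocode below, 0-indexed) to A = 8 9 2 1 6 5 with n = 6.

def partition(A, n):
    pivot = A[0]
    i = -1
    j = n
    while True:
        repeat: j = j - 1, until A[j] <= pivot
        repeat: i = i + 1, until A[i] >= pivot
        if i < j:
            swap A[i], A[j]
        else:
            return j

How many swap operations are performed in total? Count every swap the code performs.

2

pivot = A[0] = 8; i = -1, j = 6
j→5 (A[5]=5≤8), i→0 (A[0]=8≥8); i<j, swap → 5 9 2 1 6 8
j→4 (A[4]=6≤8), i→1 (A[1]=9≥8); i<j, swap → 5 6 2 1 9 8
j→3, i→4; i≥j, return j=3. A = 5 6 2 1 9 8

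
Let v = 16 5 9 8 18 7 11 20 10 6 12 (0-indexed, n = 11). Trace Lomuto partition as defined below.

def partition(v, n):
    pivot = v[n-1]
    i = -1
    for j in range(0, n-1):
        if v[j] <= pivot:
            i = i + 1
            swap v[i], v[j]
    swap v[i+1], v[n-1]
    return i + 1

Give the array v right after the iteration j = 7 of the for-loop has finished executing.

pivot = v[10] = 12; i = -1
j=0: v[0]=16 > 12 → no swap
j=1: v[1]=5 ≤ 12 → i=0, swap v[0],v[1] → 5 16 9 8 18 7 11 20 10 6 12
j=2: v[2]=9 ≤ 12 → i=1, swap v[1],v[2] → 5 9 16 8 18 7 11 20 10 6 12
j=3: v[3]=8 ≤ 12 → i=2, swap v[2],v[3] → 5 9 8 16 18 7 11 20 10 6 12
j=4: v[4]=18 > 12 → no swap
j=5: v[5]=7 ≤ 12 → i=3, swap v[3],v[5] → 5 9 8 7 18 16 11 20 10 6 12
j=6: v[6]=11 ≤ 12 → i=4, swap v[4],v[6] → 5 9 8 7 11 16 18 20 10 6 12
j=7: v[7]=20 > 12 → no swap
(after j=7) v = 5 9 8 7 11 16 18 20 10 6 12

5 9 8 7 11 16 18 20 10 6 12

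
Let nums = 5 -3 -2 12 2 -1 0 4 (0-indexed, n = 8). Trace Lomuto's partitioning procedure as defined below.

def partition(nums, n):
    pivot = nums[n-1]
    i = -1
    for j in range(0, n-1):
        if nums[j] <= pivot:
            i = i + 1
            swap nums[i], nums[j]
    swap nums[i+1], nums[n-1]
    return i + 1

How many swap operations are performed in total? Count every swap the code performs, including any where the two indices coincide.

6

pivot=4, i=-1
j=0: 5>4, skip
j=1: -3≤4, i=0, swap(0,1) ⇒ -3 5 -2 12 2 -1 0 4
j=2: -2≤4, i=1, swap(1,2) ⇒ -3 -2 5 12 2 -1 0 4
j=3: 12>4, skip
j=4: 2≤4, i=2, swap(2,4) ⇒ -3 -2 2 12 5 -1 0 4
j=5: -1≤4, i=3, swap(3,5) ⇒ -3 -2 2 -1 5 12 0 4
j=6: 0≤4, i=4, swap(4,6) ⇒ -3 -2 2 -1 0 12 5 4
swap(5,7) ⇒ -3 -2 2 -1 0 4 5 12; return 5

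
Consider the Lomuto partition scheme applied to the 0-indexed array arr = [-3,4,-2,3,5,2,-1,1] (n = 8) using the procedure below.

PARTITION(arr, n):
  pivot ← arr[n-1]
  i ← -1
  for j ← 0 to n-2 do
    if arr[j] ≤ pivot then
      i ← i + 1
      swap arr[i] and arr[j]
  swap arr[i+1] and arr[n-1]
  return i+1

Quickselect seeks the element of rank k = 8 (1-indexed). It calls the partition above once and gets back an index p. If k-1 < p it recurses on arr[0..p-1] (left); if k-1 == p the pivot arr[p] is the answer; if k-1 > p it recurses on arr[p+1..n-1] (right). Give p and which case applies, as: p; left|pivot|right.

3; right

pivot = arr[7] = 1; i = -1
j=0: arr[0]=-3 ≤ 1 → i=0, swap arr[0],arr[0] (no change) → [-3,4,-2,3,5,2,-1,1]
j=1: arr[1]=4 > 1 → no swap
j=2: arr[2]=-2 ≤ 1 → i=1, swap arr[1],arr[2] → [-3,-2,4,3,5,2,-1,1]
j=3: arr[3]=3 > 1 → no swap
j=4: arr[4]=5 > 1 → no swap
j=5: arr[5]=2 > 1 → no swap
j=6: arr[6]=-1 ≤ 1 → i=2, swap arr[2],arr[6] → [-3,-2,-1,3,5,2,4,1]
final swap arr[3],arr[7] → [-3,-2,-1,1,5,2,4,3]; return 3
p = 3; k-1 = 7 > 3 ⇒ right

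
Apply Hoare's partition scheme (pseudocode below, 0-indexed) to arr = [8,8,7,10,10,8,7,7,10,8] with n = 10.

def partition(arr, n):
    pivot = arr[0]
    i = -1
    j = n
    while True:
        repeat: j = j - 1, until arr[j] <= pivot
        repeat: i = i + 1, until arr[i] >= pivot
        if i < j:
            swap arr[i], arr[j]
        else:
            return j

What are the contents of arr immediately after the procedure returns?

[8,7,7,7,8,10,10,8,10,8]

pivot=8
j stops at 9 (8), i stops at 0 (8); swap ⇒ [8,8,7,10,10,8,7,7,10,8]
j stops at 7 (7), i stops at 1 (8); swap ⇒ [8,7,7,10,10,8,7,8,10,8]
j stops at 6 (7), i stops at 3 (10); swap ⇒ [8,7,7,7,10,8,10,8,10,8]
j stops at 5 (8), i stops at 4 (10); swap ⇒ [8,7,7,7,8,10,10,8,10,8]
j stops at 4, i stops at 5; i≥j ⇒ return 4. arr=[8,7,7,7,8,10,10,8,10,8]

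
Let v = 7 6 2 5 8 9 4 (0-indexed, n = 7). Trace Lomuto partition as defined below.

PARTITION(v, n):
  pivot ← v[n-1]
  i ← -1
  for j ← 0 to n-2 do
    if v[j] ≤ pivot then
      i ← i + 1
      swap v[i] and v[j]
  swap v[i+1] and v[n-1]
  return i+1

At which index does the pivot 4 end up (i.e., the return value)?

1

pivot = v[6] = 4; i = -1
j=0: v[0]=7 > 4 → no swap
j=1: v[1]=6 > 4 → no swap
j=2: v[2]=2 ≤ 4 → i=0, swap v[0],v[2] → 2 6 7 5 8 9 4
j=3: v[3]=5 > 4 → no swap
j=4: v[4]=8 > 4 → no swap
j=5: v[5]=9 > 4 → no swap
final swap v[1],v[6] → 2 4 7 5 8 9 6; return 1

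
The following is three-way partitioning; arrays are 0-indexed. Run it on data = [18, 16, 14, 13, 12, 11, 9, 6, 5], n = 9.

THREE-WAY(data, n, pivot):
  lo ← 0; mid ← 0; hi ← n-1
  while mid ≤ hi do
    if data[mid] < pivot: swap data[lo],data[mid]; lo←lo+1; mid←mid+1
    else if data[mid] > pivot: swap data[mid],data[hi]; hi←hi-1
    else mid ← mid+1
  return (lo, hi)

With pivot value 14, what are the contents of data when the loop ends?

pivot = 14; lo=0, mid=0, hi=8
data[mid]=18>14: swap data[0],data[8]; hi=7 → [5, 16, 14, 13, 12, 11, 9, 6, 18]
data[mid]=5<14: swap data[0],data[0]; lo=1,mid=1 → [5, 16, 14, 13, 12, 11, 9, 6, 18]
data[mid]=16>14: swap data[1],data[7]; hi=6 → [5, 6, 14, 13, 12, 11, 9, 16, 18]
data[mid]=6<14: swap data[1],data[1]; lo=2,mid=2 → [5, 6, 14, 13, 12, 11, 9, 16, 18]
data[mid]=14=14: mid=3
data[mid]=13<14: swap data[2],data[3]; lo=3,mid=4 → [5, 6, 13, 14, 12, 11, 9, 16, 18]
data[mid]=12<14: swap data[3],data[4]; lo=4,mid=5 → [5, 6, 13, 12, 14, 11, 9, 16, 18]
data[mid]=11<14: swap data[4],data[5]; lo=5,mid=6 → [5, 6, 13, 12, 11, 14, 9, 16, 18]
data[mid]=9<14: swap data[5],data[6]; lo=6,mid=7 → [5, 6, 13, 12, 11, 9, 14, 16, 18]
end: lo=6, hi=6; data = [5, 6, 13, 12, 11, 9, 14, 16, 18]

[5, 6, 13, 12, 11, 9, 14, 16, 18]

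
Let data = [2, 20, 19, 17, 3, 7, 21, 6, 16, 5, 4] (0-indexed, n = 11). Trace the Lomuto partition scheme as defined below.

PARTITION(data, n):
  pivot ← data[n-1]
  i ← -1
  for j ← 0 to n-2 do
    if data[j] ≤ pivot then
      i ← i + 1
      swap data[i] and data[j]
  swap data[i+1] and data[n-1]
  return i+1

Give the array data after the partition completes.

[2, 3, 4, 17, 20, 7, 21, 6, 16, 5, 19]

pivot = data[10] = 4; i = -1
j=0: data[0]=2 ≤ 4 → i=0, swap data[0],data[0] (no change) → [2, 20, 19, 17, 3, 7, 21, 6, 16, 5, 4]
j=1: data[1]=20 > 4 → no swap
j=2: data[2]=19 > 4 → no swap
j=3: data[3]=17 > 4 → no swap
j=4: data[4]=3 ≤ 4 → i=1, swap data[1],data[4] → [2, 3, 19, 17, 20, 7, 21, 6, 16, 5, 4]
j=5: data[5]=7 > 4 → no swap
j=6: data[6]=21 > 4 → no swap
j=7: data[7]=6 > 4 → no swap
j=8: data[8]=16 > 4 → no swap
j=9: data[9]=5 > 4 → no swap
final swap data[2],data[10] → [2, 3, 4, 17, 20, 7, 21, 6, 16, 5, 19]; return 2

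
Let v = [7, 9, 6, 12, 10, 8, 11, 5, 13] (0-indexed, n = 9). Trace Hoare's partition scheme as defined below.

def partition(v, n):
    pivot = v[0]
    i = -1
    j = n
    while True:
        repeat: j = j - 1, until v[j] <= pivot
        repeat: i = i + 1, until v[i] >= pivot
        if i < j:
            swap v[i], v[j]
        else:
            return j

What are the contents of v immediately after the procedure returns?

[5, 6, 9, 12, 10, 8, 11, 7, 13]

pivot = v[0] = 7; i = -1, j = 9
j→7 (v[7]=5≤7), i→0 (v[0]=7≥7); i<j, swap → [5, 9, 6, 12, 10, 8, 11, 7, 13]
j→2 (v[2]=6≤7), i→1 (v[1]=9≥7); i<j, swap → [5, 6, 9, 12, 10, 8, 11, 7, 13]
j→1, i→2; i≥j, return j=1. v = [5, 6, 9, 12, 10, 8, 11, 7, 13]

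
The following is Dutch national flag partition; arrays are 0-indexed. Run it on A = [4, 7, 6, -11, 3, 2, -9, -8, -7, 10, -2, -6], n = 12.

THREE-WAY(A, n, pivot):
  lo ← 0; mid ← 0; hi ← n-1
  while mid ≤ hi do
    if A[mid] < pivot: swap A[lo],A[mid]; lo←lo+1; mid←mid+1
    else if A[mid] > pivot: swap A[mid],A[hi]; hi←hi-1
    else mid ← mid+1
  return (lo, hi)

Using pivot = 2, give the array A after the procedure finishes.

pivot = 2; lo=0, mid=0, hi=11
A[mid]=4>2: swap A[0],A[11]; hi=10 → [-6, 7, 6, -11, 3, 2, -9, -8, -7, 10, -2, 4]
A[mid]=-6<2: swap A[0],A[0]; lo=1,mid=1 → [-6, 7, 6, -11, 3, 2, -9, -8, -7, 10, -2, 4]
A[mid]=7>2: swap A[1],A[10]; hi=9 → [-6, -2, 6, -11, 3, 2, -9, -8, -7, 10, 7, 4]
A[mid]=-2<2: swap A[1],A[1]; lo=2,mid=2 → [-6, -2, 6, -11, 3, 2, -9, -8, -7, 10, 7, 4]
A[mid]=6>2: swap A[2],A[9]; hi=8 → [-6, -2, 10, -11, 3, 2, -9, -8, -7, 6, 7, 4]
A[mid]=10>2: swap A[2],A[8]; hi=7 → [-6, -2, -7, -11, 3, 2, -9, -8, 10, 6, 7, 4]
A[mid]=-7<2: swap A[2],A[2]; lo=3,mid=3 → [-6, -2, -7, -11, 3, 2, -9, -8, 10, 6, 7, 4]
A[mid]=-11<2: swap A[3],A[3]; lo=4,mid=4 → [-6, -2, -7, -11, 3, 2, -9, -8, 10, 6, 7, 4]
A[mid]=3>2: swap A[4],A[7]; hi=6 → [-6, -2, -7, -11, -8, 2, -9, 3, 10, 6, 7, 4]
A[mid]=-8<2: swap A[4],A[4]; lo=5,mid=5 → [-6, -2, -7, -11, -8, 2, -9, 3, 10, 6, 7, 4]
A[mid]=2=2: mid=6
A[mid]=-9<2: swap A[5],A[6]; lo=6,mid=7 → [-6, -2, -7, -11, -8, -9, 2, 3, 10, 6, 7, 4]
end: lo=6, hi=6; A = [-6, -2, -7, -11, -8, -9, 2, 3, 10, 6, 7, 4]

[-6, -2, -7, -11, -8, -9, 2, 3, 10, 6, 7, 4]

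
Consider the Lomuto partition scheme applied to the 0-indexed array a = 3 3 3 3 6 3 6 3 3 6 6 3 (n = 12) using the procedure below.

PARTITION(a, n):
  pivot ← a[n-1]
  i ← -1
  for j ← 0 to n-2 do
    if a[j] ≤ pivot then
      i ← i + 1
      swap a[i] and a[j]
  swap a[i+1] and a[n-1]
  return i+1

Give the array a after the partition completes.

3 3 3 3 3 3 3 3 6 6 6 6

pivot=3, i=-1
j=0: 3≤3, i=0, swap(0,0) ⇒ 3 3 3 3 6 3 6 3 3 6 6 3
j=1: 3≤3, i=1, swap(1,1) ⇒ 3 3 3 3 6 3 6 3 3 6 6 3
j=2: 3≤3, i=2, swap(2,2) ⇒ 3 3 3 3 6 3 6 3 3 6 6 3
j=3: 3≤3, i=3, swap(3,3) ⇒ 3 3 3 3 6 3 6 3 3 6 6 3
j=4: 6>3, skip
j=5: 3≤3, i=4, swap(4,5) ⇒ 3 3 3 3 3 6 6 3 3 6 6 3
j=6: 6>3, skip
j=7: 3≤3, i=5, swap(5,7) ⇒ 3 3 3 3 3 3 6 6 3 6 6 3
j=8: 3≤3, i=6, swap(6,8) ⇒ 3 3 3 3 3 3 3 6 6 6 6 3
j=9: 6>3, skip
j=10: 6>3, skip
swap(7,11) ⇒ 3 3 3 3 3 3 3 3 6 6 6 6; return 7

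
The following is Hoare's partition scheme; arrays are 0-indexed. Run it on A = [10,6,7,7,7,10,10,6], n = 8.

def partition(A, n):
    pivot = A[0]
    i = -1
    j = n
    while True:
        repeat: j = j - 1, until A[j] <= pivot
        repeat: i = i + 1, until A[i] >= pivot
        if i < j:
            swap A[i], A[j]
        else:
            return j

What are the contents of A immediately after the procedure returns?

[6,6,7,7,7,10,10,10]

pivot=10
j stops at 7 (6), i stops at 0 (10); swap ⇒ [6,6,7,7,7,10,10,10]
j stops at 6 (10), i stops at 5 (10); swap ⇒ [6,6,7,7,7,10,10,10]
j stops at 5, i stops at 6; i≥j ⇒ return 5. A=[6,6,7,7,7,10,10,10]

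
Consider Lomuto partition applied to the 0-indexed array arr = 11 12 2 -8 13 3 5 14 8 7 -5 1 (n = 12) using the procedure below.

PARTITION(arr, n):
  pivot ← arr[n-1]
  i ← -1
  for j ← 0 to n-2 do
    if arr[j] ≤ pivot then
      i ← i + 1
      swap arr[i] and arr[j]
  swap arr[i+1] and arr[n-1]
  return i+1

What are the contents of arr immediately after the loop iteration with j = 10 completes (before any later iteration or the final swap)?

-8 -5 2 11 13 3 5 14 8 7 12 1

pivot=1, i=-1
j=0: 11>1, skip
j=1: 12>1, skip
j=2: 2>1, skip
j=3: -8≤1, i=0, swap(0,3) ⇒ -8 12 2 11 13 3 5 14 8 7 -5 1
j=4: 13>1, skip
j=5: 3>1, skip
j=6: 5>1, skip
j=7: 14>1, skip
j=8: 8>1, skip
j=9: 7>1, skip
j=10: -5≤1, i=1, swap(1,10) ⇒ -8 -5 2 11 13 3 5 14 8 7 12 1
(after j=10) arr = -8 -5 2 11 13 3 5 14 8 7 12 1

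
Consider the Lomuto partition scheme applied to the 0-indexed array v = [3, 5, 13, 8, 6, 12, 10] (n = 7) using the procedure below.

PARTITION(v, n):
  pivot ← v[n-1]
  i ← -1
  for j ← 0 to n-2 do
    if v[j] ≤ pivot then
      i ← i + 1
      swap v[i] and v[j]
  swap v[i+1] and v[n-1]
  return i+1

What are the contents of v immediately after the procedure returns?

pivot=10, i=-1
j=0: 3≤10, i=0, swap(0,0) ⇒ [3, 5, 13, 8, 6, 12, 10]
j=1: 5≤10, i=1, swap(1,1) ⇒ [3, 5, 13, 8, 6, 12, 10]
j=2: 13>10, skip
j=3: 8≤10, i=2, swap(2,3) ⇒ [3, 5, 8, 13, 6, 12, 10]
j=4: 6≤10, i=3, swap(3,4) ⇒ [3, 5, 8, 6, 13, 12, 10]
j=5: 12>10, skip
swap(4,6) ⇒ [3, 5, 8, 6, 10, 12, 13]; return 4

[3, 5, 8, 6, 10, 12, 13]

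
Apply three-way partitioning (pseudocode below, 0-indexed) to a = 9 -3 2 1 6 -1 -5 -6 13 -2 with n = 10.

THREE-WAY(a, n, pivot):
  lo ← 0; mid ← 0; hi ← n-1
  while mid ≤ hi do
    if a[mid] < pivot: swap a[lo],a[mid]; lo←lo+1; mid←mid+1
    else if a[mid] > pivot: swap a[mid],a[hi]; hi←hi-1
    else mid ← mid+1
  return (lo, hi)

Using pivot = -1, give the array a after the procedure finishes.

lo=0 mid=0 hi=9
9>-1: swap(0,9), hi=8 ⇒ -2 -3 2 1 6 -1 -5 -6 13 9
-2<-1: swap(0,0), lo=1 mid=1 ⇒ -2 -3 2 1 6 -1 -5 -6 13 9
-3<-1: swap(1,1), lo=2 mid=2 ⇒ -2 -3 2 1 6 -1 -5 -6 13 9
2>-1: swap(2,8), hi=7 ⇒ -2 -3 13 1 6 -1 -5 -6 2 9
13>-1: swap(2,7), hi=6 ⇒ -2 -3 -6 1 6 -1 -5 13 2 9
-6<-1: swap(2,2), lo=3 mid=3 ⇒ -2 -3 -6 1 6 -1 -5 13 2 9
1>-1: swap(3,6), hi=5 ⇒ -2 -3 -6 -5 6 -1 1 13 2 9
-5<-1: swap(3,3), lo=4 mid=4 ⇒ -2 -3 -6 -5 6 -1 1 13 2 9
6>-1: swap(4,5), hi=4 ⇒ -2 -3 -6 -5 -1 6 1 13 2 9
-1=-1: mid=5
done. lo=4 hi=4; a=-2 -3 -6 -5 -1 6 1 13 2 9

-2 -3 -6 -5 -1 6 1 13 2 9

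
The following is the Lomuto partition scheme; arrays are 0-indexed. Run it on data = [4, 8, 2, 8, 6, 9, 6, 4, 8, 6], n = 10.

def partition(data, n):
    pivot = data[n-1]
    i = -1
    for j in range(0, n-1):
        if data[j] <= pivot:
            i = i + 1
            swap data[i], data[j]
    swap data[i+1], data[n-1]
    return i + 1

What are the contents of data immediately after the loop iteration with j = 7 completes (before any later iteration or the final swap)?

pivot=6, i=-1
j=0: 4≤6, i=0, swap(0,0) ⇒ [4, 8, 2, 8, 6, 9, 6, 4, 8, 6]
j=1: 8>6, skip
j=2: 2≤6, i=1, swap(1,2) ⇒ [4, 2, 8, 8, 6, 9, 6, 4, 8, 6]
j=3: 8>6, skip
j=4: 6≤6, i=2, swap(2,4) ⇒ [4, 2, 6, 8, 8, 9, 6, 4, 8, 6]
j=5: 9>6, skip
j=6: 6≤6, i=3, swap(3,6) ⇒ [4, 2, 6, 6, 8, 9, 8, 4, 8, 6]
j=7: 4≤6, i=4, swap(4,7) ⇒ [4, 2, 6, 6, 4, 9, 8, 8, 8, 6]
(after j=7) data = [4, 2, 6, 6, 4, 9, 8, 8, 8, 6]

[4, 2, 6, 6, 4, 9, 8, 8, 8, 6]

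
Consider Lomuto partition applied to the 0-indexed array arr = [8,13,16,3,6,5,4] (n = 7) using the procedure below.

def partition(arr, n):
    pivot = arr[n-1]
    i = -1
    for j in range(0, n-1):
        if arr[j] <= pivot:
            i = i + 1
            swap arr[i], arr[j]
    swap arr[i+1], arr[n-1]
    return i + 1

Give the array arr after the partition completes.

pivot=4, i=-1
j=0: 8>4, skip
j=1: 13>4, skip
j=2: 16>4, skip
j=3: 3≤4, i=0, swap(0,3) ⇒ [3,13,16,8,6,5,4]
j=4: 6>4, skip
j=5: 5>4, skip
swap(1,6) ⇒ [3,4,16,8,6,5,13]; return 1

[3,4,16,8,6,5,13]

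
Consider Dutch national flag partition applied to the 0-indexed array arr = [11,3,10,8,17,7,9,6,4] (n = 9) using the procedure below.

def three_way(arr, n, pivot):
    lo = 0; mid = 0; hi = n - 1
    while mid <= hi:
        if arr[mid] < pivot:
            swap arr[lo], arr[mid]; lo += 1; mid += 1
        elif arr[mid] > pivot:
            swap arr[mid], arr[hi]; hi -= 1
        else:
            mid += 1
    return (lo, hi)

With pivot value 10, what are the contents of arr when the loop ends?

pivot = 10; lo=0, mid=0, hi=8
arr[mid]=11>10: swap arr[0],arr[8]; hi=7 → [4,3,10,8,17,7,9,6,11]
arr[mid]=4<10: swap arr[0],arr[0]; lo=1,mid=1 → [4,3,10,8,17,7,9,6,11]
arr[mid]=3<10: swap arr[1],arr[1]; lo=2,mid=2 → [4,3,10,8,17,7,9,6,11]
arr[mid]=10=10: mid=3
arr[mid]=8<10: swap arr[2],arr[3]; lo=3,mid=4 → [4,3,8,10,17,7,9,6,11]
arr[mid]=17>10: swap arr[4],arr[7]; hi=6 → [4,3,8,10,6,7,9,17,11]
arr[mid]=6<10: swap arr[3],arr[4]; lo=4,mid=5 → [4,3,8,6,10,7,9,17,11]
arr[mid]=7<10: swap arr[4],arr[5]; lo=5,mid=6 → [4,3,8,6,7,10,9,17,11]
arr[mid]=9<10: swap arr[5],arr[6]; lo=6,mid=7 → [4,3,8,6,7,9,10,17,11]
end: lo=6, hi=6; arr = [4,3,8,6,7,9,10,17,11]

[4,3,8,6,7,9,10,17,11]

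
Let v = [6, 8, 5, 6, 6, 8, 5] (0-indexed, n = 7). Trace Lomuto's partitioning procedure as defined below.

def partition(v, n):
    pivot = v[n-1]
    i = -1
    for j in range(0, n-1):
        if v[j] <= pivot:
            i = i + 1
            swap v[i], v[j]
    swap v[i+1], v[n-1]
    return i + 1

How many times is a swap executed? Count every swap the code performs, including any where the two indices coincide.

pivot=5, i=-1
j=0: 6>5, skip
j=1: 8>5, skip
j=2: 5≤5, i=0, swap(0,2) ⇒ [5, 8, 6, 6, 6, 8, 5]
j=3: 6>5, skip
j=4: 6>5, skip
j=5: 8>5, skip
swap(1,6) ⇒ [5, 5, 6, 6, 6, 8, 8]; return 1

2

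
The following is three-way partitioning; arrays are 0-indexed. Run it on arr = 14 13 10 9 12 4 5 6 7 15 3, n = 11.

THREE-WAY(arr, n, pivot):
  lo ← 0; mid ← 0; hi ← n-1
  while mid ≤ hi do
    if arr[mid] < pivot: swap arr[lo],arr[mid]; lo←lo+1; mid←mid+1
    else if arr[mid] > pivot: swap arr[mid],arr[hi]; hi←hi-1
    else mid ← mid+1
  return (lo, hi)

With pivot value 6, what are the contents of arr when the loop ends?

lo=0 mid=0 hi=10
14>6: swap(0,10), hi=9 ⇒ 3 13 10 9 12 4 5 6 7 15 14
3<6: swap(0,0), lo=1 mid=1 ⇒ 3 13 10 9 12 4 5 6 7 15 14
13>6: swap(1,9), hi=8 ⇒ 3 15 10 9 12 4 5 6 7 13 14
15>6: swap(1,8), hi=7 ⇒ 3 7 10 9 12 4 5 6 15 13 14
7>6: swap(1,7), hi=6 ⇒ 3 6 10 9 12 4 5 7 15 13 14
6=6: mid=2
10>6: swap(2,6), hi=5 ⇒ 3 6 5 9 12 4 10 7 15 13 14
5<6: swap(1,2), lo=2 mid=3 ⇒ 3 5 6 9 12 4 10 7 15 13 14
9>6: swap(3,5), hi=4 ⇒ 3 5 6 4 12 9 10 7 15 13 14
4<6: swap(2,3), lo=3 mid=4 ⇒ 3 5 4 6 12 9 10 7 15 13 14
12>6: swap(4,4), hi=3 ⇒ 3 5 4 6 12 9 10 7 15 13 14
done. lo=3 hi=3; arr=3 5 4 6 12 9 10 7 15 13 14

3 5 4 6 12 9 10 7 15 13 14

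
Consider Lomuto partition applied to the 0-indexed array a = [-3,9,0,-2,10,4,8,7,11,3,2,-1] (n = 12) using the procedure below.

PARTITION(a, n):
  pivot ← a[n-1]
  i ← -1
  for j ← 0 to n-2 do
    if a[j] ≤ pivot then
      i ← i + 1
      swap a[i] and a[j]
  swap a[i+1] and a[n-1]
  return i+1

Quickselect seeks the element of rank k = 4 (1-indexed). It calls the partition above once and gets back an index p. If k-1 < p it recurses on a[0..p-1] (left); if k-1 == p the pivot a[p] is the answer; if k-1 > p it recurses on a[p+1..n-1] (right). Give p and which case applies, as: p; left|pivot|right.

pivot = a[11] = -1; i = -1
j=0: a[0]=-3 ≤ -1 → i=0, swap a[0],a[0] (no change) → [-3,9,0,-2,10,4,8,7,11,3,2,-1]
j=1: a[1]=9 > -1 → no swap
j=2: a[2]=0 > -1 → no swap
j=3: a[3]=-2 ≤ -1 → i=1, swap a[1],a[3] → [-3,-2,0,9,10,4,8,7,11,3,2,-1]
j=4: a[4]=10 > -1 → no swap
j=5: a[5]=4 > -1 → no swap
j=6: a[6]=8 > -1 → no swap
j=7: a[7]=7 > -1 → no swap
j=8: a[8]=11 > -1 → no swap
j=9: a[9]=3 > -1 → no swap
j=10: a[10]=2 > -1 → no swap
final swap a[2],a[11] → [-3,-2,-1,9,10,4,8,7,11,3,2,0]; return 2
p = 2; k-1 = 3 > 2 ⇒ right

2; right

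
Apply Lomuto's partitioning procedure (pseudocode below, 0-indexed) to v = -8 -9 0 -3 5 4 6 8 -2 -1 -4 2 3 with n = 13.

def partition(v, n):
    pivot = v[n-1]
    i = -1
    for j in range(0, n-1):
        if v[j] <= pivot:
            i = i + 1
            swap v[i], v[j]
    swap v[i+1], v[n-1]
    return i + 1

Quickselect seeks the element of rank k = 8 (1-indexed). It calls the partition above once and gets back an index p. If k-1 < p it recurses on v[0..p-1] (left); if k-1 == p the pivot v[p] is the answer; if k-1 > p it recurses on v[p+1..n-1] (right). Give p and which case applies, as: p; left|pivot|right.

pivot=3, i=-1
j=0: -8≤3, i=0, swap(0,0) ⇒ -8 -9 0 -3 5 4 6 8 -2 -1 -4 2 3
j=1: -9≤3, i=1, swap(1,1) ⇒ -8 -9 0 -3 5 4 6 8 -2 -1 -4 2 3
j=2: 0≤3, i=2, swap(2,2) ⇒ -8 -9 0 -3 5 4 6 8 -2 -1 -4 2 3
j=3: -3≤3, i=3, swap(3,3) ⇒ -8 -9 0 -3 5 4 6 8 -2 -1 -4 2 3
j=4: 5>3, skip
j=5: 4>3, skip
j=6: 6>3, skip
j=7: 8>3, skip
j=8: -2≤3, i=4, swap(4,8) ⇒ -8 -9 0 -3 -2 4 6 8 5 -1 -4 2 3
j=9: -1≤3, i=5, swap(5,9) ⇒ -8 -9 0 -3 -2 -1 6 8 5 4 -4 2 3
j=10: -4≤3, i=6, swap(6,10) ⇒ -8 -9 0 -3 -2 -1 -4 8 5 4 6 2 3
j=11: 2≤3, i=7, swap(7,11) ⇒ -8 -9 0 -3 -2 -1 -4 2 5 4 6 8 3
swap(8,12) ⇒ -8 -9 0 -3 -2 -1 -4 2 3 4 6 8 5; return 8
p = 8; k-1 = 7 < 8 ⇒ left

8; left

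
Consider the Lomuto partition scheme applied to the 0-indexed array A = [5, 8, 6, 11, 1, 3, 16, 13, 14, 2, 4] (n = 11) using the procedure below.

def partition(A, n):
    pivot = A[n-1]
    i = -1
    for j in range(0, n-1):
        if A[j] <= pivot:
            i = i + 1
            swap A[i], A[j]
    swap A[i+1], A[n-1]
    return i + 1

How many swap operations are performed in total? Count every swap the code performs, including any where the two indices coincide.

pivot = A[10] = 4; i = -1
j=0: A[0]=5 > 4 → no swap
j=1: A[1]=8 > 4 → no swap
j=2: A[2]=6 > 4 → no swap
j=3: A[3]=11 > 4 → no swap
j=4: A[4]=1 ≤ 4 → i=0, swap A[0],A[4] → [1, 8, 6, 11, 5, 3, 16, 13, 14, 2, 4]
j=5: A[5]=3 ≤ 4 → i=1, swap A[1],A[5] → [1, 3, 6, 11, 5, 8, 16, 13, 14, 2, 4]
j=6: A[6]=16 > 4 → no swap
j=7: A[7]=13 > 4 → no swap
j=8: A[8]=14 > 4 → no swap
j=9: A[9]=2 ≤ 4 → i=2, swap A[2],A[9] → [1, 3, 2, 11, 5, 8, 16, 13, 14, 6, 4]
final swap A[3],A[10] → [1, 3, 2, 4, 5, 8, 16, 13, 14, 6, 11]; return 3

4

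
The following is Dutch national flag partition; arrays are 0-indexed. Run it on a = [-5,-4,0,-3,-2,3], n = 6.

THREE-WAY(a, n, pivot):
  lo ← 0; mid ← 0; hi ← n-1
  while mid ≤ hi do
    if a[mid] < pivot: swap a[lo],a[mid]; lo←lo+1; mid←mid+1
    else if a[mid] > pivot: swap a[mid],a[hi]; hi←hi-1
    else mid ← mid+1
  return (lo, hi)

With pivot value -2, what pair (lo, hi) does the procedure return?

pivot = -2; lo=0, mid=0, hi=5
a[mid]=-5<-2: swap a[0],a[0]; lo=1,mid=1 → [-5,-4,0,-3,-2,3]
a[mid]=-4<-2: swap a[1],a[1]; lo=2,mid=2 → [-5,-4,0,-3,-2,3]
a[mid]=0>-2: swap a[2],a[5]; hi=4 → [-5,-4,3,-3,-2,0]
a[mid]=3>-2: swap a[2],a[4]; hi=3 → [-5,-4,-2,-3,3,0]
a[mid]=-2=-2: mid=3
a[mid]=-3<-2: swap a[2],a[3]; lo=3,mid=4 → [-5,-4,-3,-2,3,0]
end: lo=3, hi=3; a = [-5,-4,-3,-2,3,0]

(3, 3)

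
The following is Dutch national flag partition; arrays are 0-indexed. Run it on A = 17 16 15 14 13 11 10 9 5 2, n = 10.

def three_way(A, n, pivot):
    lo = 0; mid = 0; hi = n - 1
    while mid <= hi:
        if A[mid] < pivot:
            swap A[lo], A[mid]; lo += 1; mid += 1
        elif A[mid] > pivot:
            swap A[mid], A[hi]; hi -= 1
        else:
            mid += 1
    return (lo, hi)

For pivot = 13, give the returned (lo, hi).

pivot = 13; lo=0, mid=0, hi=9
A[mid]=17>13: swap A[0],A[9]; hi=8 → 2 16 15 14 13 11 10 9 5 17
A[mid]=2<13: swap A[0],A[0]; lo=1,mid=1 → 2 16 15 14 13 11 10 9 5 17
A[mid]=16>13: swap A[1],A[8]; hi=7 → 2 5 15 14 13 11 10 9 16 17
A[mid]=5<13: swap A[1],A[1]; lo=2,mid=2 → 2 5 15 14 13 11 10 9 16 17
A[mid]=15>13: swap A[2],A[7]; hi=6 → 2 5 9 14 13 11 10 15 16 17
A[mid]=9<13: swap A[2],A[2]; lo=3,mid=3 → 2 5 9 14 13 11 10 15 16 17
A[mid]=14>13: swap A[3],A[6]; hi=5 → 2 5 9 10 13 11 14 15 16 17
A[mid]=10<13: swap A[3],A[3]; lo=4,mid=4 → 2 5 9 10 13 11 14 15 16 17
A[mid]=13=13: mid=5
A[mid]=11<13: swap A[4],A[5]; lo=5,mid=6 → 2 5 9 10 11 13 14 15 16 17
end: lo=5, hi=5; A = 2 5 9 10 11 13 14 15 16 17

(5, 5)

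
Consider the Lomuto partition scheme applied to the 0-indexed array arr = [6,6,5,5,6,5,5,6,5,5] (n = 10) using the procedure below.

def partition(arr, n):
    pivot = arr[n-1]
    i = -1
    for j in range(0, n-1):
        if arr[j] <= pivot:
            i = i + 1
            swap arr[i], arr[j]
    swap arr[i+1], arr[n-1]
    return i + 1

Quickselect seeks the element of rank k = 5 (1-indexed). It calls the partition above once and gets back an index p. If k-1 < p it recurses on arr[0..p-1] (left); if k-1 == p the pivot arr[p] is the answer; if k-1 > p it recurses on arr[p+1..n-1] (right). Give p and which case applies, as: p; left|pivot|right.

pivot = arr[9] = 5; i = -1
j=0: arr[0]=6 > 5 → no swap
j=1: arr[1]=6 > 5 → no swap
j=2: arr[2]=5 ≤ 5 → i=0, swap arr[0],arr[2] → [5,6,6,5,6,5,5,6,5,5]
j=3: arr[3]=5 ≤ 5 → i=1, swap arr[1],arr[3] → [5,5,6,6,6,5,5,6,5,5]
j=4: arr[4]=6 > 5 → no swap
j=5: arr[5]=5 ≤ 5 → i=2, swap arr[2],arr[5] → [5,5,5,6,6,6,5,6,5,5]
j=6: arr[6]=5 ≤ 5 → i=3, swap arr[3],arr[6] → [5,5,5,5,6,6,6,6,5,5]
j=7: arr[7]=6 > 5 → no swap
j=8: arr[8]=5 ≤ 5 → i=4, swap arr[4],arr[8] → [5,5,5,5,5,6,6,6,6,5]
final swap arr[5],arr[9] → [5,5,5,5,5,5,6,6,6,6]; return 5
p = 5; k-1 = 4 < 5 ⇒ left

5; left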